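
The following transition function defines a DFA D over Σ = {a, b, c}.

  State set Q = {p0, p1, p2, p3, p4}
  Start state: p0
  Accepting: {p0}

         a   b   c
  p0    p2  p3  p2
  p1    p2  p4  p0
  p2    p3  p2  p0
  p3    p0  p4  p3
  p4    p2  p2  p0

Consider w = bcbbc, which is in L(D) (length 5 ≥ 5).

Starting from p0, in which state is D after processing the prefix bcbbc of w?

Run of D on the first 5 characters of w = b c b b c:
  step 0: p0  (start)
  step 1: p3  (read b: p0→p3)
  step 2: p3  (read c: p3→p3)
  step 3: p4  (read b: p3→p4)
  step 4: p2  (read b: p4→p2)
  step 5: p0  (read c: p2→p0)

After reading 5 characters, D is in state p0.

p0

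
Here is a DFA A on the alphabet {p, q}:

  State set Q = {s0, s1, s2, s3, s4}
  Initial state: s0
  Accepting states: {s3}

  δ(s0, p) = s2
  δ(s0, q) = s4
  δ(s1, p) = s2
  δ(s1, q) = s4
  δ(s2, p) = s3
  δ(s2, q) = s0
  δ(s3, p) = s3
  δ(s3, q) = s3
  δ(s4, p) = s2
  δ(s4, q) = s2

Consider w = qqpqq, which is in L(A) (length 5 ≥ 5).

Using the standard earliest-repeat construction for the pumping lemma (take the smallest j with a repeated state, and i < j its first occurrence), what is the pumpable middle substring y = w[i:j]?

State sequence: s0 -q-> s4 -q-> s2 -p-> s3 -q-> s3 -q-> s3
First repeat at step 4: s3 was already visited.

So i = 3, j = 4, giving x = w[0:3] = qqp, y = w[3:4] = q, z = w[4:5] = q.
Check: |xy| = 4 ≤ 5 and |y| = 1 ≥ 1. Reading y takes A from s3 back to s3, so every xyⁱz is accepted.

q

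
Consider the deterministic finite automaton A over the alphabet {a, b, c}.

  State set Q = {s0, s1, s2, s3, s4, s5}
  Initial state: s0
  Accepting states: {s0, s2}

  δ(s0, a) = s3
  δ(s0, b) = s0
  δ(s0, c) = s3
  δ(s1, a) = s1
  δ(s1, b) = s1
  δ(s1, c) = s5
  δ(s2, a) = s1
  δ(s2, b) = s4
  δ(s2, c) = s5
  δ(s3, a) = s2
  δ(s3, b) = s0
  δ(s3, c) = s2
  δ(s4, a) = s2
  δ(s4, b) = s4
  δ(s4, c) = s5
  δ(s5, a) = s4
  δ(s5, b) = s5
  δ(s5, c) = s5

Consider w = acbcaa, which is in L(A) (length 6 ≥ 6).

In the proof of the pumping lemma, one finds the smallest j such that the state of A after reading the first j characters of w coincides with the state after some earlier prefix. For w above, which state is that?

Run of A on w = a c b c a a:
  step 0: s0  (start)
  step 1: s3  (read a: s0→s3)
  step 2: s2  (read c: s3→s2)
  step 3: s4  (read b: s2→s4)
  step 4: s5  (read c: s4→s5)
  step 5: s4  (read a: s5→s4)   ← first repeat (s4 seen earlier)
  step 6: s2  (read a: s4→s2)

The earliest repeat is at step j = 5: A is in s4, which it already visited at step i = 3.

s4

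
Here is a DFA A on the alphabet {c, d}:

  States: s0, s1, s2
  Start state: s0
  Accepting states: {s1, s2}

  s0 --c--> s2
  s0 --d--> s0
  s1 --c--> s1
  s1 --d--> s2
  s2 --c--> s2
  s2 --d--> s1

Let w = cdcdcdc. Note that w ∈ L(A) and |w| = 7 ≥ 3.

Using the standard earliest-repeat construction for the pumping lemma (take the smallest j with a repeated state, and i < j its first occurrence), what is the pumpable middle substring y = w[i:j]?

c

Run of A on w = c d c d c d c:
  step 0: s0  (start)
  step 1: s2  (read c: s0→s2)
  step 2: s1  (read d: s2→s1)
  step 3: s1  (read c: s1→s1)   ← first repeat (s1 seen earlier)
  step 4: s2  (read d: s1→s2)
  step 5: s2  (read c: s2→s2)
  step 6: s1  (read d: s2→s1)
  step 7: s1  (read c: s1→s1)

So i = 2, j = 3, giving x = w[0:2] = cd, y = w[2:3] = c, z = w[3:7] = dcdc.
Check: |xy| = 3 ≤ 3 and |y| = 1 ≥ 1. Reading y takes A from s1 back to s1, so every xyⁱz is accepted.
The DFA has 3 states, so the proof of the pumping lemma guarantees a repeated state among the first 3+1 visited; the segment between the two visits is the pumpable y.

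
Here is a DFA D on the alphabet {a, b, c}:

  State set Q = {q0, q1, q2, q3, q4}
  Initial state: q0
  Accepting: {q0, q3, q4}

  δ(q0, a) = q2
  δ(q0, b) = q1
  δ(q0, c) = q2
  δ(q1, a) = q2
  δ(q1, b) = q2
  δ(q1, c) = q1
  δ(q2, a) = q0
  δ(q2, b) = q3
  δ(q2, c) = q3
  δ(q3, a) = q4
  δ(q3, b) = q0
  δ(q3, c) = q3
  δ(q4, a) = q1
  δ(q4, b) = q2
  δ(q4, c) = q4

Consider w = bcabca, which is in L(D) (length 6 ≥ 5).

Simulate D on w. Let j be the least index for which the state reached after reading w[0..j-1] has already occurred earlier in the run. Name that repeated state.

State sequence: q0 -b-> q1 -c-> q1 -a-> q2 -b-> q3 -c-> q3 -a-> q4
First repeat at step 2: q1 was already visited.

The earliest repeat is at step j = 2: D is in q1, which it already visited at step i = 1.
The DFA has 5 states, so the proof of the pumping lemma guarantees a repeated state among the first 5+1 visited; the segment between the two visits is the pumpable y.

q1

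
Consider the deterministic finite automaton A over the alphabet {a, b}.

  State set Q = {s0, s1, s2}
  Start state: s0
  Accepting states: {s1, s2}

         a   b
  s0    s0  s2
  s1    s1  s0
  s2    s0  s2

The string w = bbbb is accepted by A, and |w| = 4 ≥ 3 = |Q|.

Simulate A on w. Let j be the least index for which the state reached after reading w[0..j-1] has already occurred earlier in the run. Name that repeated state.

s2

State sequence: s0 -b-> s2 -b-> s2 -b-> s2 -b-> s2
First repeat at step 2: s2 was already visited.

The earliest repeat is at step j = 2: A is in s2, which it already visited at step i = 1.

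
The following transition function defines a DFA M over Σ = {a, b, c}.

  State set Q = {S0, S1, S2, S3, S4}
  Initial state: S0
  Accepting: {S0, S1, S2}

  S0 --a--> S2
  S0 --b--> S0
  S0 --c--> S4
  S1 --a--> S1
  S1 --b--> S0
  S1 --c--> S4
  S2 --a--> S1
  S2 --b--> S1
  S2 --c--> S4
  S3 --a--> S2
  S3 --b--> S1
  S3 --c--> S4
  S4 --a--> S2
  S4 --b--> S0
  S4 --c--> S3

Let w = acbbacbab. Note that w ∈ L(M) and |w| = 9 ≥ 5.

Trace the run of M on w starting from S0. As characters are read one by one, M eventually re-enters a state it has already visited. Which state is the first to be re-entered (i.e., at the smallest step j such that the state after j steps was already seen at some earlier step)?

Run of M on w = a c b b a c b a b:
  step 0: S0  (start)
  step 1: S2  (read a: S0→S2)
  step 2: S4  (read c: S2→S4)
  step 3: S0  (read b: S4→S0)   ← first repeat (S0 seen earlier)
  step 4: S0  (read b: S0→S0)
  step 5: S2  (read a: S0→S2)
  step 6: S4  (read c: S2→S4)
  step 7: S0  (read b: S4→S0)
  step 8: S2  (read a: S0→S2)
  step 9: S1  (read b: S2→S1)

The earliest repeat is at step j = 3: M is in S0, which it already visited at step i = 0.
With |Q| = 5, pigeonhole forces a state repeat no later than step 5; the substring read between the first and second visits to that state can be pumped.

S0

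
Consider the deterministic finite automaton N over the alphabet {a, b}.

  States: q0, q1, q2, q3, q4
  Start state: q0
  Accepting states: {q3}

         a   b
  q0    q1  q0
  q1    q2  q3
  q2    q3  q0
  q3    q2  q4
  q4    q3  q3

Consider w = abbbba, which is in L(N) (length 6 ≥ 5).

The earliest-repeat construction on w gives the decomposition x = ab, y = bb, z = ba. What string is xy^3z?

xy^3z = ab·bb·bb·bb·ba = abbbbbbbba.
Reading y = bb takes N from q3 back to q3, so after x·y·y·y the machine is still in q3, and z then leads to the accepting state q3. Hence abbbbbbbba ∈ L(N).

abbbbbbbba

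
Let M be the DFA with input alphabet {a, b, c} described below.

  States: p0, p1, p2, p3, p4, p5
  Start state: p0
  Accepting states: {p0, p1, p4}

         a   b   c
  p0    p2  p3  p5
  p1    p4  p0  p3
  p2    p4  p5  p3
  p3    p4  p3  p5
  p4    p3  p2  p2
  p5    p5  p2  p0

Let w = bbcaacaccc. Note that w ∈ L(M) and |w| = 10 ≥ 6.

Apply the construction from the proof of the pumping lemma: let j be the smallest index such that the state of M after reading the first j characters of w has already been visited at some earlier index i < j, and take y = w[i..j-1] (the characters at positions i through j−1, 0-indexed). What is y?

b

Run of M on w = b b c a a c a c c c:
  step 0: p0  (start)
  step 1: p3  (read b: p0→p3)
  step 2: p3  (read b: p3→p3)   ← first repeat (p3 seen earlier)
  step 3: p5  (read c: p3→p5)
  step 4: p5  (read a: p5→p5)
  step 5: p5  (read a: p5→p5)
  step 6: p0  (read c: p5→p0)
  step 7: p2  (read a: p0→p2)
  step 8: p3  (read c: p2→p3)
  step 9: p5  (read c: p3→p5)
  step 10: p0  (read c: p5→p0)

So i = 1, j = 2, giving x = w[0:1] = b, y = w[1:2] = b, z = w[2:10] = caacaccc.
Check: |xy| = 2 ≤ 6 and |y| = 1 ≥ 1. Reading y takes M from p3 back to p3, so every xyⁱz is accepted.
The DFA has 6 states, so the proof of the pumping lemma guarantees a repeated state among the first 6+1 visited; the segment between the two visits is the pumpable y.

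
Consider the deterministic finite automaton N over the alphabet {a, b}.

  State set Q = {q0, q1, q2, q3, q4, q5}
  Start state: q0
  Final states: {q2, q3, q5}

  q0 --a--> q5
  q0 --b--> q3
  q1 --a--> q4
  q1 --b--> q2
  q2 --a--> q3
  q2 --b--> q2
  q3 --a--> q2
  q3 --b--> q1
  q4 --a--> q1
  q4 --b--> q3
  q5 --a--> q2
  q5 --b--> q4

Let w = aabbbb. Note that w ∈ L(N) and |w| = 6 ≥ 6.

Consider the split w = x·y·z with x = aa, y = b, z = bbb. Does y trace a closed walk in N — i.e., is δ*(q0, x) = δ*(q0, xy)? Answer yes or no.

Run of N on the first 3 characters of w = a a b:
  step 0: q0  (start)
  step 1: q5  (read a: q0→q5)
  step 2: q2  (read a: q5→q2)
  step 3: q2  (read b: q2→q2)

After x (step 2): q2. After xy (step 3): q2.
They match, so y = b drives N around a cycle from q2 back to itself; pumping y any number of times keeps N in q2 before reading z, and xyⁱz ∈ L(N) for every i ≥ 0.

yes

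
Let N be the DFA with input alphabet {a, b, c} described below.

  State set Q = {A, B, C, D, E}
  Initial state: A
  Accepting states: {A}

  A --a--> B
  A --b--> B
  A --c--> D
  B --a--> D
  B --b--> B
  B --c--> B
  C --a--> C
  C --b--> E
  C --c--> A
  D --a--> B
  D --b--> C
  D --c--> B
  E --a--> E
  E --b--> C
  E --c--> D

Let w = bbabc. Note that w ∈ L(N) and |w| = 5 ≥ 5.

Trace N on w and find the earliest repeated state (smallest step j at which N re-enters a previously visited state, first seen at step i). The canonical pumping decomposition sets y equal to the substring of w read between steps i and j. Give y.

Run of N on w = b b a b c:
  step 0: A  (start)
  step 1: B  (read b: A→B)
  step 2: B  (read b: B→B)   ← first repeat (B seen earlier)
  step 3: D  (read a: B→D)
  step 4: C  (read b: D→C)
  step 5: A  (read c: C→A)

So i = 1, j = 2, giving x = w[0:1] = b, y = w[1:2] = b, z = w[2:5] = abc.
Check: |xy| = 2 ≤ 5 and |y| = 1 ≥ 1. Reading y takes N from B back to B, so every xyⁱz is accepted.
The DFA has 5 states, so the proof of the pumping lemma guarantees a repeated state among the first 5+1 visited; the segment between the two visits is the pumpable y.

b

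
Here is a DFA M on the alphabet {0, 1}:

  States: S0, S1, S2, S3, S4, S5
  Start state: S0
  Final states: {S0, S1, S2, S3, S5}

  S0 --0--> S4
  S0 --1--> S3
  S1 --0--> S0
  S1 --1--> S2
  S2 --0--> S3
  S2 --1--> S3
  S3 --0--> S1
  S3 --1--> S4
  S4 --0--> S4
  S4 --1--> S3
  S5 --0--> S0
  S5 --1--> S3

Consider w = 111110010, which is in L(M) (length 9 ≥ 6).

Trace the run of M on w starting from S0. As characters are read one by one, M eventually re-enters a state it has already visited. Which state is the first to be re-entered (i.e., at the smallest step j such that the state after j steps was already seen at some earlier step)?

Run of M on w = 1 1 1 1 1 0 0 1 0:
  step 0: S0  (start)
  step 1: S3  (read 1: S0→S3)
  step 2: S4  (read 1: S3→S4)
  step 3: S3  (read 1: S4→S3)   ← first repeat (S3 seen earlier)
  step 4: S4  (read 1: S3→S4)
  step 5: S3  (read 1: S4→S3)
  step 6: S1  (read 0: S3→S1)
  step 7: S0  (read 0: S1→S0)
  step 8: S3  (read 1: S0→S3)
  step 9: S1  (read 0: S3→S1)

The earliest repeat is at step j = 3: M is in S3, which it already visited at step i = 1.

S3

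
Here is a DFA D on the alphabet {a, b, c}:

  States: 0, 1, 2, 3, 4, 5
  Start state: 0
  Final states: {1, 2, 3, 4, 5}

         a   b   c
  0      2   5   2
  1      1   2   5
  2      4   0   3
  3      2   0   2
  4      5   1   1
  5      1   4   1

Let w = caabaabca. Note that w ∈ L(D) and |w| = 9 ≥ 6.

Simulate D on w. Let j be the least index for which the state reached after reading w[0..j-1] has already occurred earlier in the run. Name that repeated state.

4

State sequence: 0 -c-> 2 -a-> 4 -a-> 5 -b-> 4 -a-> 5 -a-> 1 -b-> 2 -c-> 3 -a-> 2
First repeat at step 4: 4 was already visited.

The earliest repeat is at step j = 4: D is in 4, which it already visited at step i = 2.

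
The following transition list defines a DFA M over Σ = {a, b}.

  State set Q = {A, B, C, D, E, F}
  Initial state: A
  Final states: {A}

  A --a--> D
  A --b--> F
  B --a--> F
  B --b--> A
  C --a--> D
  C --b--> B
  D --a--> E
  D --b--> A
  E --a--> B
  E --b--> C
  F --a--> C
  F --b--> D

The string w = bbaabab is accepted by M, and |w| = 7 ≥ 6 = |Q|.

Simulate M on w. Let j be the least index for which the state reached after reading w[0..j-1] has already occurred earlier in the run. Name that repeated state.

State sequence: A -b-> F -b-> D -a-> E -a-> B -b-> A -a-> D -b-> A
First repeat at step 5: A was already visited.

The earliest repeat is at step j = 5: M is in A, which it already visited at step i = 0.
With |Q| = 6, pigeonhole forces a state repeat no later than step 6; the substring read between the first and second visits to that state can be pumped.

A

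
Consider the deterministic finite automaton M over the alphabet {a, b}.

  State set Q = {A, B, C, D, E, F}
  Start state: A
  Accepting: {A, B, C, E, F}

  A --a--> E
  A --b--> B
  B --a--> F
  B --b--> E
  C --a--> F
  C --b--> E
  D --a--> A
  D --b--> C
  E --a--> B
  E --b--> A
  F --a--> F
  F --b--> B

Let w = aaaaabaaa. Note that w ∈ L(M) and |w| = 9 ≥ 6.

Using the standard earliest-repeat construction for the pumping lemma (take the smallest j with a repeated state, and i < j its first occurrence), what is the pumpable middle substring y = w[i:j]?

a

Run of M on w = a a a a a b a a a:
  step 0: A  (start)
  step 1: E  (read a: A→E)
  step 2: B  (read a: E→B)
  step 3: F  (read a: B→F)
  step 4: F  (read a: F→F)   ← first repeat (F seen earlier)
  step 5: F  (read a: F→F)
  step 6: B  (read b: F→B)
  step 7: F  (read a: B→F)
  step 8: F  (read a: F→F)
  step 9: F  (read a: F→F)

So i = 3, j = 4, giving x = w[0:3] = aaa, y = w[3:4] = a, z = w[4:9] = abaaa.
Check: |xy| = 4 ≤ 6 and |y| = 1 ≥ 1. Reading y takes M from F back to F, so every xyⁱz is accepted.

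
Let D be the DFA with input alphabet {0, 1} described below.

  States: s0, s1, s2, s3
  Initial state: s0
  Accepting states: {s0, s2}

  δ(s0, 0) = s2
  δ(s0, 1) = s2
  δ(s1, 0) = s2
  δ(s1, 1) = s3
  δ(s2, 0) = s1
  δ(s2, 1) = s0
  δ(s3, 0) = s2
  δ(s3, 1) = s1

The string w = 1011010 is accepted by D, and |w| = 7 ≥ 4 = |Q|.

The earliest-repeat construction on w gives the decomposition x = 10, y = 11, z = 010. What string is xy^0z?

xy⁰z = xz = 10·010 = 10010.
Reading y = 11 takes D from s1 back to s1, so after x the machine is still in s1, and z then leads to the accepting state s2. Hence 10010 ∈ L(D).

10010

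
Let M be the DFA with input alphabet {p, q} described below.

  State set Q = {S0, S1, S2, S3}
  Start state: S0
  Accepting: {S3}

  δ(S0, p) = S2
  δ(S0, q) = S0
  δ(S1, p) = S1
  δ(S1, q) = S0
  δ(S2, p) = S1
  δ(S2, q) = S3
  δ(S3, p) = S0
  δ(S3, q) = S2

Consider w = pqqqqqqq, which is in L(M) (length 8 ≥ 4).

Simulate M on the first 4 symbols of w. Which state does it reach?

S3

State sequence: S0 -p-> S2 -q-> S3 -q-> S2 -q-> S3

After reading 4 characters, M is in state S3.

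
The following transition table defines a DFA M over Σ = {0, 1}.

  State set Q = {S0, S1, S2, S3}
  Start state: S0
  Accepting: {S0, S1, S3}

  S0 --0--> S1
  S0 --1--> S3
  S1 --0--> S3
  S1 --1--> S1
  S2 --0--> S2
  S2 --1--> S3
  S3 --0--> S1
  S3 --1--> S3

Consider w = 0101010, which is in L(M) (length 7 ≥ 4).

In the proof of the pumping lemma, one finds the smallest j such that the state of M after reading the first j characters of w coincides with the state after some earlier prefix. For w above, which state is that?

Run of M on w = 0 1 0 1 0 1 0:
  step 0: S0  (start)
  step 1: S1  (read 0: S0→S1)
  step 2: S1  (read 1: S1→S1)   ← first repeat (S1 seen earlier)
  step 3: S3  (read 0: S1→S3)
  step 4: S3  (read 1: S3→S3)
  step 5: S1  (read 0: S3→S1)
  step 6: S1  (read 1: S1→S1)
  step 7: S3  (read 0: S1→S3)

The earliest repeat is at step j = 2: M is in S1, which it already visited at step i = 1.

S1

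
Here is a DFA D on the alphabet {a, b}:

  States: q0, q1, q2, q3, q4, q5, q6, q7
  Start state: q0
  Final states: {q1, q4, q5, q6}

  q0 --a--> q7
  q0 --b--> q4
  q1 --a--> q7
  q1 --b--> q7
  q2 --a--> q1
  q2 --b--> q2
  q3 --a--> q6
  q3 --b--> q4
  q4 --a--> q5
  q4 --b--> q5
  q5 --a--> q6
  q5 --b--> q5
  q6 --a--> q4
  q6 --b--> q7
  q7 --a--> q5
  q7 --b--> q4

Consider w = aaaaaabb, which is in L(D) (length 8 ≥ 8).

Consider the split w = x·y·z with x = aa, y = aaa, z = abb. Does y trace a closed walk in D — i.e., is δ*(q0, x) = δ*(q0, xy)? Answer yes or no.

yes

Run of D on the first 5 characters of w = a a a a a:
  step 0: q0  (start)
  step 1: q7  (read a: q0→q7)
  step 2: q5  (read a: q7→q5)
  step 3: q6  (read a: q5→q6)
  step 4: q4  (read a: q6→q4)
  step 5: q5  (read a: q4→q5)

After x (step 2): q5. After xy (step 5): q5.
They match, so y = aaa drives D around a cycle from q5 back to itself; pumping y any number of times keeps D in q5 before reading z, and xyⁱz ∈ L(D) for every i ≥ 0.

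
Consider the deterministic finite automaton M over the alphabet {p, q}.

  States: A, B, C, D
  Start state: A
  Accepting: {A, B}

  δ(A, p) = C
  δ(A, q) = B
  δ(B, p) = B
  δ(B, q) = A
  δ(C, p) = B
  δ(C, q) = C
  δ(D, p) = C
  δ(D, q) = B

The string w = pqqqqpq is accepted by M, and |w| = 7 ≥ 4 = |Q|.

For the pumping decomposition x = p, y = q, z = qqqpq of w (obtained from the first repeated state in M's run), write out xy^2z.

pqqqqqpq

xy^2z = p·q·q·qqqpq = pqqqqqpq.
Reading y = q takes M from C back to C, so after x·y·y the machine is still in C, and z then leads to the accepting state A. Hence pqqqqqpq ∈ L(M).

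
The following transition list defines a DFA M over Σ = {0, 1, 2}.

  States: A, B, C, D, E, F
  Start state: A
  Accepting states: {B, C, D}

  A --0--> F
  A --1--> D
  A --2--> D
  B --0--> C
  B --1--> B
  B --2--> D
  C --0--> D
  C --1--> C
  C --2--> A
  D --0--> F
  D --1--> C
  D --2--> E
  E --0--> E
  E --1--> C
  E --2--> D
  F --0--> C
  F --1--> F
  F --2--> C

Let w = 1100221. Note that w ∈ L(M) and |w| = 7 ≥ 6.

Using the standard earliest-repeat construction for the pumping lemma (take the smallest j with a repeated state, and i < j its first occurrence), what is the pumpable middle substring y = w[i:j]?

10

Run of M on w = 1 1 0 0 2 2 1:
  step 0: A  (start)
  step 1: D  (read 1: A→D)
  step 2: C  (read 1: D→C)
  step 3: D  (read 0: C→D)   ← first repeat (D seen earlier)
  step 4: F  (read 0: D→F)
  step 5: C  (read 2: F→C)
  step 6: A  (read 2: C→A)
  step 7: D  (read 1: A→D)

So i = 1, j = 3, giving x = w[0:1] = 1, y = w[1:3] = 10, z = w[3:7] = 0221.
Check: |xy| = 3 ≤ 6 and |y| = 2 ≥ 1. Reading y takes M from D back to D, so every xyⁱz is accepted.
Pumping length from the standard proof: p = 6 (the number of states). The repeated state found above gives |xy| = j ≤ 6 and |y| = j − i ≥ 1.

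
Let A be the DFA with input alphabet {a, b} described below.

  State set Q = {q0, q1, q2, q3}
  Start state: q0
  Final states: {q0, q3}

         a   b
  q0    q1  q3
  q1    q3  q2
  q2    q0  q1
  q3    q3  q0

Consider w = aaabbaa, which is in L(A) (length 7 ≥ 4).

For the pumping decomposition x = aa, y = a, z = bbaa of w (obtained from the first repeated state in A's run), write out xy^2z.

aaaabbaa

xy^2z = aa·a·a·bbaa = aaaabbaa.
Reading y = a takes A from q3 back to q3, so after x·y·y the machine is still in q3, and z then leads to the accepting state q3. Hence aaaabbaa ∈ L(A).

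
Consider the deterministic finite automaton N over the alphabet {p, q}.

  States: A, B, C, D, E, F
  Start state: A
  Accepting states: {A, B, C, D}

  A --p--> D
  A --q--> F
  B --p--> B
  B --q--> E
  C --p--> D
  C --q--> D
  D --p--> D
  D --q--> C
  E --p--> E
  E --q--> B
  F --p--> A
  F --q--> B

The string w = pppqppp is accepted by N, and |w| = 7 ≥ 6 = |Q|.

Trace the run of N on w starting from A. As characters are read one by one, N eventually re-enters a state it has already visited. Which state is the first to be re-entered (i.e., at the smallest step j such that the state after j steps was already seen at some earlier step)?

Run of N on w = p p p q p p p:
  step 0: A  (start)
  step 1: D  (read p: A→D)
  step 2: D  (read p: D→D)   ← first repeat (D seen earlier)
  step 3: D  (read p: D→D)
  step 4: C  (read q: D→C)
  step 5: D  (read p: C→D)
  step 6: D  (read p: D→D)
  step 7: D  (read p: D→D)

The earliest repeat is at step j = 2: N is in D, which it already visited at step i = 1.

D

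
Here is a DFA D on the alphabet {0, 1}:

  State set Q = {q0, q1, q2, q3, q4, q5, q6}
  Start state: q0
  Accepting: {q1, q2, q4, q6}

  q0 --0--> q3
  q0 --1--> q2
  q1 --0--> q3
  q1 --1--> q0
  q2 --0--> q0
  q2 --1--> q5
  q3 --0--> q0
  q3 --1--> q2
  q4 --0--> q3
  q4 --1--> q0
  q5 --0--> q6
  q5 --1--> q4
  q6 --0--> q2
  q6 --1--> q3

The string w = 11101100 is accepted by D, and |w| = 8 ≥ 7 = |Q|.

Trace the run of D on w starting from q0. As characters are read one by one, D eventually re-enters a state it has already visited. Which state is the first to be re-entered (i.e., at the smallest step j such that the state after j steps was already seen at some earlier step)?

State sequence: q0 -1-> q2 -1-> q5 -1-> q4 -0-> q3 -1-> q2 -1-> q5 -0-> q6 -0-> q2
First repeat at step 5: q2 was already visited.

The earliest repeat is at step j = 5: D is in q2, which it already visited at step i = 1.
The DFA has 7 states, so the proof of the pumping lemma guarantees a repeated state among the first 7+1 visited; the segment between the two visits is the pumpable y.

q2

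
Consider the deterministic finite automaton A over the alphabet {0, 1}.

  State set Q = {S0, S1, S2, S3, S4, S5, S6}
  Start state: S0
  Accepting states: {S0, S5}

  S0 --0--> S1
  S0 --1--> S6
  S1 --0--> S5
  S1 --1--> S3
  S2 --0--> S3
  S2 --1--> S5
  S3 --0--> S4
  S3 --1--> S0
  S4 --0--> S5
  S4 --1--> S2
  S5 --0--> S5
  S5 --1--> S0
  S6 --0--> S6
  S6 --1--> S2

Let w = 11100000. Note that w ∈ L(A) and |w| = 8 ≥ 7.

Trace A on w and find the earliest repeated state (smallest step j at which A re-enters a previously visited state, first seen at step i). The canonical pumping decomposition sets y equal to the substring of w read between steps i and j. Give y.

0

Run of A on w = 1 1 1 0 0 0 0 0:
  step 0: S0  (start)
  step 1: S6  (read 1: S0→S6)
  step 2: S2  (read 1: S6→S2)
  step 3: S5  (read 1: S2→S5)
  step 4: S5  (read 0: S5→S5)   ← first repeat (S5 seen earlier)
  step 5: S5  (read 0: S5→S5)
  step 6: S5  (read 0: S5→S5)
  step 7: S5  (read 0: S5→S5)
  step 8: S5  (read 0: S5→S5)

So i = 3, j = 4, giving x = w[0:3] = 111, y = w[3:4] = 0, z = w[4:8] = 0000.
Check: |xy| = 4 ≤ 7 and |y| = 1 ≥ 1. Reading y takes A from S5 back to S5, so every xyⁱz is accepted.
Pumping length from the standard proof: p = 7 (the number of states). The repeated state found above gives |xy| = j ≤ 7 and |y| = j − i ≥ 1.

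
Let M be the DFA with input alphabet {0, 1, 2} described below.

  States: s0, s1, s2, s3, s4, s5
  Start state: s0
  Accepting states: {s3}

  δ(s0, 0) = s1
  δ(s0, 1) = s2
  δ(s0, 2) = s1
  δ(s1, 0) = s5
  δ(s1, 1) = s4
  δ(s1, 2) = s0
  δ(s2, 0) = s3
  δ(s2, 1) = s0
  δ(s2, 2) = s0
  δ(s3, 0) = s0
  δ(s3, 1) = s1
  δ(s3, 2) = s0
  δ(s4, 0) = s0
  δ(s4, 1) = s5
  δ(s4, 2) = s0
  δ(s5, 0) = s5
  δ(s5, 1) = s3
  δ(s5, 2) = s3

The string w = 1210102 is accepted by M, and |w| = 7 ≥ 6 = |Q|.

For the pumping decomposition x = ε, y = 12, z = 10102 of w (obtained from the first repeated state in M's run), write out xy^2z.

121210102

xy^2z = ε·12·12·10102 = 121210102.
Reading y = 12 takes M from s0 back to s0, so after x·y·y the machine is still in s0, and z then leads to the accepting state s3. Hence 121210102 ∈ L(M).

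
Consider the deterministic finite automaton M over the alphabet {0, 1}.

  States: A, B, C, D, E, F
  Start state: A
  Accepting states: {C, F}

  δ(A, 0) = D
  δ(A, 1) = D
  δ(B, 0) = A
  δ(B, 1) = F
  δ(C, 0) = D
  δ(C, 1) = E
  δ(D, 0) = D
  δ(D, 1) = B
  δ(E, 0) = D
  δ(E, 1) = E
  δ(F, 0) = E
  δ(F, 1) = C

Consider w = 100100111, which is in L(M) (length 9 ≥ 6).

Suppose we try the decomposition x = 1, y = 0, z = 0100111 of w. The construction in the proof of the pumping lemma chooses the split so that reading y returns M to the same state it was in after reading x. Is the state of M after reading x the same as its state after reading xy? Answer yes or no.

Run of M on the first 2 characters of w = 1 0:
  step 0: A  (start)
  step 1: D  (read 1: A→D)
  step 2: D  (read 0: D→D)

After x (step 1): D. After xy (step 2): D.
They match, so y = 0 drives M around a cycle from D back to itself; pumping y any number of times keeps M in D before reading z, and xyⁱz ∈ L(M) for every i ≥ 0.

yes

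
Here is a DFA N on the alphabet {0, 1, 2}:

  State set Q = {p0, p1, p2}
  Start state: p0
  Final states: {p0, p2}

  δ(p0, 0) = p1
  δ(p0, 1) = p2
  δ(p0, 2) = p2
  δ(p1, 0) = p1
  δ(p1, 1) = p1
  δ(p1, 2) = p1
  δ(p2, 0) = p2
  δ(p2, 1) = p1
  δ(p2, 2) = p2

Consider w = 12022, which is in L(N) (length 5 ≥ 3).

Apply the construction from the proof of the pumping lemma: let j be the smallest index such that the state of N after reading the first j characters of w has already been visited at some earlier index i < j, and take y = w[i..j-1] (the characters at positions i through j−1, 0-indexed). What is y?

2

Run of N on w = 1 2 0 2 2:
  step 0: p0  (start)
  step 1: p2  (read 1: p0→p2)
  step 2: p2  (read 2: p2→p2)   ← first repeat (p2 seen earlier)
  step 3: p2  (read 0: p2→p2)
  step 4: p2  (read 2: p2→p2)
  step 5: p2  (read 2: p2→p2)

So i = 1, j = 2, giving x = w[0:1] = 1, y = w[1:2] = 2, z = w[2:5] = 022.
Check: |xy| = 2 ≤ 3 and |y| = 1 ≥ 1. Reading y takes N from p2 back to p2, so every xyⁱz is accepted.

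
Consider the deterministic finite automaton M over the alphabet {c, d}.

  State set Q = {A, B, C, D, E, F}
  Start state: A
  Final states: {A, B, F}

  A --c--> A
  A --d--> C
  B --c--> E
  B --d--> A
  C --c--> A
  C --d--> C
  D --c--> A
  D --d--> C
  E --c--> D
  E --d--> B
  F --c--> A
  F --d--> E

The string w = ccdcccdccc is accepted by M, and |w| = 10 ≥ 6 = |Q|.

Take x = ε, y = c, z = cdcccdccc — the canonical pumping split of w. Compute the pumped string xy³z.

xy^3z = ε·c·c·c·cdcccdccc = ccccdcccdccc.
Reading y = c takes M from A back to A, so after x·y·y·y the machine is still in A, and z then leads to the accepting state A. Hence ccccdcccdccc ∈ L(M).

ccccdcccdccc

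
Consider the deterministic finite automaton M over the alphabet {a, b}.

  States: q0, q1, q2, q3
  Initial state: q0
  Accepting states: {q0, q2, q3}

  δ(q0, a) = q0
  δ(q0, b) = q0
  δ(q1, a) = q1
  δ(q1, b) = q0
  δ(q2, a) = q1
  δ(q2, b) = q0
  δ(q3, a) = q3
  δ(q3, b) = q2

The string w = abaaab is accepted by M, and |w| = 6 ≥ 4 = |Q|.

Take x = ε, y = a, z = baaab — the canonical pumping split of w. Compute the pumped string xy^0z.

baaab

xy⁰z = xz = ε·baaab = baaab.
Reading y = a takes M from q0 back to q0, so after x the machine is still in q0, and z then leads to the accepting state q0. Hence baaab ∈ L(M).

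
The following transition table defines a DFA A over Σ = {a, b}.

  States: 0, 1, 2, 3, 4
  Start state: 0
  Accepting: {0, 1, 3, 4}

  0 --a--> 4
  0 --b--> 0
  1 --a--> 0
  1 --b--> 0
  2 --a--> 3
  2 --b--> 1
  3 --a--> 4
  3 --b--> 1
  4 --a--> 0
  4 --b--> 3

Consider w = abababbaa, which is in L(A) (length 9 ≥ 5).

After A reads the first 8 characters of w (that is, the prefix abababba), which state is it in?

Run of A on the first 8 characters of w = a b a b a b b a:
  step 0: 0  (start)
  step 1: 4  (read a: 0→4)
  step 2: 3  (read b: 4→3)
  step 3: 4  (read a: 3→4)
  step 4: 3  (read b: 4→3)
  step 5: 4  (read a: 3→4)
  step 6: 3  (read b: 4→3)
  step 7: 1  (read b: 3→1)
  step 8: 0  (read a: 1→0)

After reading 8 characters, A is in state 0.

0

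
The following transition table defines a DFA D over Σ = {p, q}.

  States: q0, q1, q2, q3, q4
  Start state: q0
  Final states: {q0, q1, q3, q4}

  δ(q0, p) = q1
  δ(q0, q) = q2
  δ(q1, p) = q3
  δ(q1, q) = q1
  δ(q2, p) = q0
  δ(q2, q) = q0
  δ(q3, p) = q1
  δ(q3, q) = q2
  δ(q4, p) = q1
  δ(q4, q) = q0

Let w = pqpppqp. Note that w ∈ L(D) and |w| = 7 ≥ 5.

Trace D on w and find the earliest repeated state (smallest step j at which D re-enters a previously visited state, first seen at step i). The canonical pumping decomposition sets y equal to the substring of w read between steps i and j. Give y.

q

State sequence: q0 -p-> q1 -q-> q1 -p-> q3 -p-> q1 -p-> q3 -q-> q2 -p-> q0
First repeat at step 2: q1 was already visited.

So i = 1, j = 2, giving x = w[0:1] = p, y = w[1:2] = q, z = w[2:7] = pppqp.
Check: |xy| = 2 ≤ 5 and |y| = 1 ≥ 1. Reading y takes D from q1 back to q1, so every xyⁱz is accepted.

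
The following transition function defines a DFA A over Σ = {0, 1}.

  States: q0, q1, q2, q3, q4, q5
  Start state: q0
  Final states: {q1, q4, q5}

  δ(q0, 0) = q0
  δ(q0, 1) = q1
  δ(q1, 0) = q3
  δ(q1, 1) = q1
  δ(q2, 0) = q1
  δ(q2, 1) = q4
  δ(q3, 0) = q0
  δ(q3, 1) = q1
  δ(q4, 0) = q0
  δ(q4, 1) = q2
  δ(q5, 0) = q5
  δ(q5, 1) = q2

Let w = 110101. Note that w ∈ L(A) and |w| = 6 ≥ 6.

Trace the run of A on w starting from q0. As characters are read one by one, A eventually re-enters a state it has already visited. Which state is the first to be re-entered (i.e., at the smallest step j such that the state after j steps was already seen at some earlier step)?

q1

Run of A on w = 1 1 0 1 0 1:
  step 0: q0  (start)
  step 1: q1  (read 1: q0→q1)
  step 2: q1  (read 1: q1→q1)   ← first repeat (q1 seen earlier)
  step 3: q3  (read 0: q1→q3)
  step 4: q1  (read 1: q3→q1)
  step 5: q3  (read 0: q1→q3)
  step 6: q1  (read 1: q3→q1)

The earliest repeat is at step j = 2: A is in q1, which it already visited at step i = 1.
With |Q| = 6, pigeonhole forces a state repeat no later than step 6; the substring read between the first and second visits to that state can be pumped.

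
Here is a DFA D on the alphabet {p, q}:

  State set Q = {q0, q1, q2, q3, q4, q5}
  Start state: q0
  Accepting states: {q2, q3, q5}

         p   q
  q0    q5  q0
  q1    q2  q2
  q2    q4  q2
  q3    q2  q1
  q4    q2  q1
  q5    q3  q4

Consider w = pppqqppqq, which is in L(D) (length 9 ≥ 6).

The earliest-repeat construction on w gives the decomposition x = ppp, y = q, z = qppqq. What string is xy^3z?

pppqqqqppqq

xy^3z = ppp·q·q·q·qppqq = pppqqqqppqq.
Reading y = q takes D from q2 back to q2, so after x·y·y·y the machine is still in q2, and z then leads to the accepting state q2. Hence pppqqqqppqq ∈ L(D).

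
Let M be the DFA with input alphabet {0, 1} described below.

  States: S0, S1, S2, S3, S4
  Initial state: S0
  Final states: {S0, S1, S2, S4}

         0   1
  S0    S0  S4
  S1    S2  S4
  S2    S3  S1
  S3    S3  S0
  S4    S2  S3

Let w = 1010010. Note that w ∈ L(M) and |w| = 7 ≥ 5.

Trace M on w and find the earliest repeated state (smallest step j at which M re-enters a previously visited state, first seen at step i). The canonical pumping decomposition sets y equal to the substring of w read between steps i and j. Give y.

10

Run of M on w = 1 0 1 0 0 1 0:
  step 0: S0  (start)
  step 1: S4  (read 1: S0→S4)
  step 2: S2  (read 0: S4→S2)
  step 3: S1  (read 1: S2→S1)
  step 4: S2  (read 0: S1→S2)   ← first repeat (S2 seen earlier)
  step 5: S3  (read 0: S2→S3)
  step 6: S0  (read 1: S3→S0)
  step 7: S0  (read 0: S0→S0)

So i = 2, j = 4, giving x = w[0:2] = 10, y = w[2:4] = 10, z = w[4:7] = 010.
Check: |xy| = 4 ≤ 5 and |y| = 2 ≥ 1. Reading y takes M from S2 back to S2, so every xyⁱz is accepted.
Since M has 5 states, any run of length ≥ 5 visits 5+1 states, so by pigeonhole some state repeats within the first 5 steps — that repeat gives the pumpable loop.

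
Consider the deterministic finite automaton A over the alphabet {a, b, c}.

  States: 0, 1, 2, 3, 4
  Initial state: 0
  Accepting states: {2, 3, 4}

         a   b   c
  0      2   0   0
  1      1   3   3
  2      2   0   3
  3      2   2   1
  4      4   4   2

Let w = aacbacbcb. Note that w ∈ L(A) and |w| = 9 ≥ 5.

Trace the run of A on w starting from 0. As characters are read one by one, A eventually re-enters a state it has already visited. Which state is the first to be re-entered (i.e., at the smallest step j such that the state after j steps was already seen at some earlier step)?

2

Run of A on w = a a c b a c b c b:
  step 0: 0  (start)
  step 1: 2  (read a: 0→2)
  step 2: 2  (read a: 2→2)   ← first repeat (2 seen earlier)
  step 3: 3  (read c: 2→3)
  step 4: 2  (read b: 3→2)
  step 5: 2  (read a: 2→2)
  step 6: 3  (read c: 2→3)
  step 7: 2  (read b: 3→2)
  step 8: 3  (read c: 2→3)
  step 9: 2  (read b: 3→2)

The earliest repeat is at step j = 2: A is in 2, which it already visited at step i = 1.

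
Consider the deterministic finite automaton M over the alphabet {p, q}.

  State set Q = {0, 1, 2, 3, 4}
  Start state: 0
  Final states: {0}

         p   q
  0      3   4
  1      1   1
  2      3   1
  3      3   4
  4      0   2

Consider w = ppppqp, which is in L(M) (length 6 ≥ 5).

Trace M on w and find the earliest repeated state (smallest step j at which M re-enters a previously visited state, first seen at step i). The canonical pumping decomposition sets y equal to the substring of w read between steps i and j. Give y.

p

Run of M on w = p p p p q p:
  step 0: 0  (start)
  step 1: 3  (read p: 0→3)
  step 2: 3  (read p: 3→3)   ← first repeat (3 seen earlier)
  step 3: 3  (read p: 3→3)
  step 4: 3  (read p: 3→3)
  step 5: 4  (read q: 3→4)
  step 6: 0  (read p: 4→0)

So i = 1, j = 2, giving x = w[0:1] = p, y = w[1:2] = p, z = w[2:6] = ppqp.
Check: |xy| = 2 ≤ 5 and |y| = 1 ≥ 1. Reading y takes M from 3 back to 3, so every xyⁱz is accepted.
Pumping length from the standard proof: p = 5 (the number of states). The repeated state found above gives |xy| = j ≤ 5 and |y| = j − i ≥ 1.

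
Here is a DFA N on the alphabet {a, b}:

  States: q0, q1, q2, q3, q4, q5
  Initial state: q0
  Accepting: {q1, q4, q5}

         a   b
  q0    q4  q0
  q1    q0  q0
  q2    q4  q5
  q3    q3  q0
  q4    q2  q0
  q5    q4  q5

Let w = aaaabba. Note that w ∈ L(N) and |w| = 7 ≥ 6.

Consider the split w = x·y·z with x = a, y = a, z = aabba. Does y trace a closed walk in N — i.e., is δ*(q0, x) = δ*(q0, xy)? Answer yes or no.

no

State sequence: q0 -a-> q4 -a-> q2

After x (step 1): q4. After xy (step 2): q2.
They differ (q4 ≠ q2), so y is not a cycle from the state after x; this split is not the one the pumping-lemma construction produces, and pumping y need not keep the string in L(N).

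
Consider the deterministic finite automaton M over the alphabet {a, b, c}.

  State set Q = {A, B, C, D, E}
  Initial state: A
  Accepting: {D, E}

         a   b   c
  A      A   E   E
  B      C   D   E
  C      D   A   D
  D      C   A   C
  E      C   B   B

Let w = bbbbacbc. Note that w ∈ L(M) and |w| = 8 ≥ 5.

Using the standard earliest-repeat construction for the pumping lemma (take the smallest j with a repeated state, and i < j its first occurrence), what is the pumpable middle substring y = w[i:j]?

bbbb

Run of M on w = b b b b a c b c:
  step 0: A  (start)
  step 1: E  (read b: A→E)
  step 2: B  (read b: E→B)
  step 3: D  (read b: B→D)
  step 4: A  (read b: D→A)   ← first repeat (A seen earlier)
  step 5: A  (read a: A→A)
  step 6: E  (read c: A→E)
  step 7: B  (read b: E→B)
  step 8: E  (read c: B→E)

So i = 0, j = 4, giving x = w[0:0] = ε, y = w[0:4] = bbbb, z = w[4:8] = acbc.
Check: |xy| = 4 ≤ 5 and |y| = 4 ≥ 1. Reading y takes M from A back to A, so every xyⁱz is accepted.
With |Q| = 5, pigeonhole forces a state repeat no later than step 5; the substring read between the first and second visits to that state can be pumped.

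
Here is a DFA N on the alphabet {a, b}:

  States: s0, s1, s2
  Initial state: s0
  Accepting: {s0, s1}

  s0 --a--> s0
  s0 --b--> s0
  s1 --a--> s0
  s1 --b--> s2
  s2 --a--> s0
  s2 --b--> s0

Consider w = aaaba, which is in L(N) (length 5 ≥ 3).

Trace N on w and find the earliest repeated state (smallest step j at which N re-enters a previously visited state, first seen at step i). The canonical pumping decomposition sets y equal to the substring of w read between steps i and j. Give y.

Run of N on w = a a a b a:
  step 0: s0  (start)
  step 1: s0  (read a: s0→s0)   ← first repeat (s0 seen earlier)
  step 2: s0  (read a: s0→s0)
  step 3: s0  (read a: s0→s0)
  step 4: s0  (read b: s0→s0)
  step 5: s0  (read a: s0→s0)

So i = 0, j = 1, giving x = w[0:0] = ε, y = w[0:1] = a, z = w[1:5] = aaba.
Check: |xy| = 1 ≤ 3 and |y| = 1 ≥ 1. Reading y takes N from s0 back to s0, so every xyⁱz is accepted.
Pumping length from the standard proof: p = 3 (the number of states). The repeated state found above gives |xy| = j ≤ 3 and |y| = j − i ≥ 1.

a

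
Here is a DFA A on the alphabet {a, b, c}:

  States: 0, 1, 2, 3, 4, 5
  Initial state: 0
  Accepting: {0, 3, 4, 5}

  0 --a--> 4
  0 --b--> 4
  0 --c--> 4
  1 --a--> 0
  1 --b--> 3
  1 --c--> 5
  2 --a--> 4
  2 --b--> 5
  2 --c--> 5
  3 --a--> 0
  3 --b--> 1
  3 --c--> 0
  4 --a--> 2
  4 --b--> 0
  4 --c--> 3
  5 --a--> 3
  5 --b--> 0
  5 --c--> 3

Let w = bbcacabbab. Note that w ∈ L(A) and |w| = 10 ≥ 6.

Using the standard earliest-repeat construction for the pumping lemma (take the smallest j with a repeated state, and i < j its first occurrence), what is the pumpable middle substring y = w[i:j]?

Run of A on w = b b c a c a b b a b:
  step 0: 0  (start)
  step 1: 4  (read b: 0→4)
  step 2: 0  (read b: 4→0)   ← first repeat (0 seen earlier)
  step 3: 4  (read c: 0→4)
  step 4: 2  (read a: 4→2)
  step 5: 5  (read c: 2→5)
  step 6: 3  (read a: 5→3)
  step 7: 1  (read b: 3→1)
  step 8: 3  (read b: 1→3)
  step 9: 0  (read a: 3→0)
  step 10: 4  (read b: 0→4)

So i = 0, j = 2, giving x = w[0:0] = ε, y = w[0:2] = bb, z = w[2:10] = cacabbab.
Check: |xy| = 2 ≤ 6 and |y| = 2 ≥ 1. Reading y takes A from 0 back to 0, so every xyⁱz is accepted.

bb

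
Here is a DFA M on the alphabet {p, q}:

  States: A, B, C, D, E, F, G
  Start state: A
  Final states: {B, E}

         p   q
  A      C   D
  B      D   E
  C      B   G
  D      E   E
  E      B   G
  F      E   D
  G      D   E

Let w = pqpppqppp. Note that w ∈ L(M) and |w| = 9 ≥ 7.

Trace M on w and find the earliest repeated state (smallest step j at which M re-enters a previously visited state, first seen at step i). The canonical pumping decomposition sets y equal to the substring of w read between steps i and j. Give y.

State sequence: A -p-> C -q-> G -p-> D -p-> E -p-> B -q-> E -p-> B -p-> D -p-> E
First repeat at step 6: E was already visited.

So i = 4, j = 6, giving x = w[0:4] = pqpp, y = w[4:6] = pq, z = w[6:9] = ppp.
Check: |xy| = 6 ≤ 7 and |y| = 2 ≥ 1. Reading y takes M from E back to E, so every xyⁱz is accepted.

pq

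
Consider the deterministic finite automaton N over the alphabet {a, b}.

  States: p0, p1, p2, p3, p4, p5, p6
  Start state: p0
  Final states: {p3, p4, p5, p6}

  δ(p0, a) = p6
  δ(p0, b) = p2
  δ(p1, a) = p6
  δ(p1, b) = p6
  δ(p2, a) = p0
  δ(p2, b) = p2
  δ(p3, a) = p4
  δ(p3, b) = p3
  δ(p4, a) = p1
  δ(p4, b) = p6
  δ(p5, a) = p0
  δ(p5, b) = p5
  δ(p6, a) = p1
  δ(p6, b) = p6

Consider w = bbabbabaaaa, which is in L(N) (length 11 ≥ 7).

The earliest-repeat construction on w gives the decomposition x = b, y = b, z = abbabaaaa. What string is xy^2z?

xy^2z = b·b·b·abbabaaaa = bbbabbabaaaa.
Reading y = b takes N from p2 back to p2, so after x·y·y the machine is still in p2, and z then leads to the accepting state p6. Hence bbbabbabaaaa ∈ L(N).

bbbabbabaaaa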